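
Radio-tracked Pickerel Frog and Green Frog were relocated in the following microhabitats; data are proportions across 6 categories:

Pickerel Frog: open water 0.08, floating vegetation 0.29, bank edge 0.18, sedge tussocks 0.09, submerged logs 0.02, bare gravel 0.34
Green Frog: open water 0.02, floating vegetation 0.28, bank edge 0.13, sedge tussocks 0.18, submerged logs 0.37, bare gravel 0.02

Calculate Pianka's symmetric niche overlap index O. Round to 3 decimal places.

0.534

Σ p₁ᵢp₂ᵢ = 0.0016 + 0.0812 + 0.0234 + 0.0162 + 0.0074 + 0.0068 = 0.1366
Σp_1ᵢ² = 0.08² + 0.29² + 0.18² + 0.09² + 0.02² + 0.34² = 0.0064 + 0.0841 + 0.0324 + 0.0081 + 0.0004 + 0.1156 = 0.2470
Σp_2ᵢ² = 0.02² + 0.28² + 0.13² + 0.18² + 0.37² + 0.02² = 0.0004 + 0.0784 + 0.0169 + 0.0324 + 0.1369 + 0.0004 = 0.2654
O = 0.1366 / √(0.2470 × 0.2654) = 0.1366 / 0.256035 = 0.53352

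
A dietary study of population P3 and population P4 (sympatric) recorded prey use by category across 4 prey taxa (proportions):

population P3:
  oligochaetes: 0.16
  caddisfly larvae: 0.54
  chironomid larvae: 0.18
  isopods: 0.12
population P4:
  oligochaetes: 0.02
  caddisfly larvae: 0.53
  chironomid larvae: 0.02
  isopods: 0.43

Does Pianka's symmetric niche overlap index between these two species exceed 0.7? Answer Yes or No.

Σ p₁ᵢp₂ᵢ = 0.0032 + 0.2862 + 0.0036 + 0.0516 = 0.3446
Σp_1ᵢ² = 0.16² + 0.54² + 0.18² + 0.12² = 0.0256 + 0.2916 + 0.0324 + 0.0144 = 0.3640
Σp_2ᵢ² = 0.02² + 0.53² + 0.02² + 0.43² = 0.0004 + 0.2809 + 0.0004 + 0.1849 = 0.4666
O = 0.3446 / √(0.3640 × 0.4666) = 0.3446 / 0.41212 = 0.8362
O = 0.8362 > 0.7 → Yes.

Yes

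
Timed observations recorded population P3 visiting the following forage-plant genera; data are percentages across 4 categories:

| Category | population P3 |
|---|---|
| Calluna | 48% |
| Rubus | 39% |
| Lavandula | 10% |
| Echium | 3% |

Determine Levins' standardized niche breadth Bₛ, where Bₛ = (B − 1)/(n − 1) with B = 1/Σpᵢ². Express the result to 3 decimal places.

Convert percentages to proportions (divide by 100).
Σpᵢ² = 0.48² + 0.39² + 0.10² + 0.03² = 0.2304 + 0.1521 + 0.0100 + 0.0009 = 0.3934
B = 1 / 0.3934 = 2.54194
Bₛ = (B − 1)/(n − 1) = (2.54194 − 1)/(4 − 1) = 1.54194/3 = 0.51398

0.514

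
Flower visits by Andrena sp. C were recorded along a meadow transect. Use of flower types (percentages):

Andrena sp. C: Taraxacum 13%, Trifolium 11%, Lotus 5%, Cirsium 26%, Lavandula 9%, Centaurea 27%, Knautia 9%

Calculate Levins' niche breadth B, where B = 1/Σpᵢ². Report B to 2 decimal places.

5.31

Convert percentages to proportions (divide by 100).
Σpᵢ² = 0.13² + 0.11² + 0.05² + 0.26² + 0.09² + 0.27² + 0.09² = 0.0169 + 0.0121 + 0.0025 + 0.0676 + 0.0081 + 0.0729 + 0.0081 = 0.1882
B = 1 / 0.1882 = 5.3135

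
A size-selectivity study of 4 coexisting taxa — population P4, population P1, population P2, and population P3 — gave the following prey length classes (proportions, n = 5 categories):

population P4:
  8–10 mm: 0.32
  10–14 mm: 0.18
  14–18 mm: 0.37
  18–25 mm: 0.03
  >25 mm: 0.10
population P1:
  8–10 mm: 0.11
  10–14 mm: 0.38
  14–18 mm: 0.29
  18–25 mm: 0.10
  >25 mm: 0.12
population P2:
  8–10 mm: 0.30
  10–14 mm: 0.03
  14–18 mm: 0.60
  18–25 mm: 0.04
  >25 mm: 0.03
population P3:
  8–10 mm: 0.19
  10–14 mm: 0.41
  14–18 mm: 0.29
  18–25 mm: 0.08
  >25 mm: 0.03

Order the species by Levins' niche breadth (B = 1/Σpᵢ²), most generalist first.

Σp_P4ᵢ² = 0.32² + 0.18² + 0.37² + 0.03² + 0.10² = 0.1024 + 0.0324 + 0.1369 + 0.0009 + 0.0100 = 0.2826
B_P4 = 1 / 0.2826 = 3.5386
Σp_P1ᵢ² = 0.11² + 0.38² + 0.29² + 0.10² + 0.12² = 0.0121 + 0.1444 + 0.0841 + 0.0100 + 0.0144 = 0.2650
B_P1 = 1 / 0.2650 = 3.7736
Σp_P2ᵢ² = 0.30² + 0.03² + 0.60² + 0.04² + 0.03² = 0.0900 + 0.0009 + 0.3600 + 0.0016 + 0.0009 = 0.4534
B_P2 = 1 / 0.4534 = 2.2056
Σp_P3ᵢ² = 0.19² + 0.41² + 0.29² + 0.08² + 0.03² = 0.0361 + 0.1681 + 0.0841 + 0.0064 + 0.0009 = 0.2956
B_P3 = 1 / 0.2956 = 3.3829
Ranking by B (broadest → narrowest): population P1 (3.77) > population P4 (3.54) > population P3 (3.38) > population P2 (2.21)

population P1 > population P4 > population P3 > population P2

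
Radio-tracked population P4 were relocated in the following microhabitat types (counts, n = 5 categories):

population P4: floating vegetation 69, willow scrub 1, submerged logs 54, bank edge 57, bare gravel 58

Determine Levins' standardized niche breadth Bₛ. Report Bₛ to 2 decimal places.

0.75

Proportions for population P4 (n=239): 69/239=0.2887, 1/239=0.0042, 54/239=0.2259, 57/239=0.2385, 58/239=0.2427
Σpᵢ² = 0.2887² + 0.0042² + 0.2259² + 0.2385² + 0.2427² = 0.083348 + 0.000018 + 0.051031 + 0.056882 + 0.058903 = 0.250182
B = 1 / 0.250182 = 3.9971
Bₛ = (B − 1)/(n − 1) = (3.9971 − 1)/(5 − 1) = 2.9971/4 = 0.7493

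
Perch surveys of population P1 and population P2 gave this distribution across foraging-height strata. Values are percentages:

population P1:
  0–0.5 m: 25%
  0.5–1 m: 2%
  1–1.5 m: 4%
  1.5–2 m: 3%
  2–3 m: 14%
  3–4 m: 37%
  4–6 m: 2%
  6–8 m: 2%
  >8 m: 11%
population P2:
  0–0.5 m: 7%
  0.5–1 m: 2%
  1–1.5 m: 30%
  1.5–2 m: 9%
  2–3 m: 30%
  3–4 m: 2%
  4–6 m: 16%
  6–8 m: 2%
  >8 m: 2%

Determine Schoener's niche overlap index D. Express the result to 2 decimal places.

Convert percentages to proportions (divide by 100).
Σ|p₁ᵢ − p₂ᵢ| = 0.18 + 0.00 + 0.26 + 0.06 + 0.16 + 0.35 + 0.14 + 0.00 + 0.09 = 1.24
D = 1 − ½ × 1.24 = 1 − 0.620 = 0.3800

0.38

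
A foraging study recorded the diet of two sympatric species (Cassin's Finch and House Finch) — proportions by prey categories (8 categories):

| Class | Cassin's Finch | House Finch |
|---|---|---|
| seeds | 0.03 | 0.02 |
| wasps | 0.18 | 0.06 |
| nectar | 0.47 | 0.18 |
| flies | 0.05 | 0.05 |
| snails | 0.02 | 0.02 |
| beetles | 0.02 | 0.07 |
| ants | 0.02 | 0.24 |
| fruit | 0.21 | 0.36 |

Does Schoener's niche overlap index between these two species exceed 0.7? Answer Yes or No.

Σ|p₁ᵢ − p₂ᵢ| = 0.01 + 0.12 + 0.29 + 0.00 + 0.00 + 0.05 + 0.22 + 0.15 = 0.84
D = 1 − ½ × 0.84 = 1 − 0.420 = 0.5800
D = 0.5800 < 0.7 → No.

No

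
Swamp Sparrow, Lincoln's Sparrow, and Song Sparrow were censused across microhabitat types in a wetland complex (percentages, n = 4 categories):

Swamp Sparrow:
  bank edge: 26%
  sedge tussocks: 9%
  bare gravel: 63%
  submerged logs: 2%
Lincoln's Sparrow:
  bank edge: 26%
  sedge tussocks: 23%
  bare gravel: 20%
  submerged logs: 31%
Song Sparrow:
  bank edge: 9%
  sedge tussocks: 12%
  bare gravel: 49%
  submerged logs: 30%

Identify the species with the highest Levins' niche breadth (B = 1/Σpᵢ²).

Lincoln's Sparrow

Convert percentages to proportions (divide by 100).
Σp_Swamᵢ² = 0.26² + 0.09² + 0.63² + 0.02² = 0.0676 + 0.0081 + 0.3969 + 0.0004 = 0.4730
B_Swam = 1 / 0.4730 = 2.1142
Σp_Lincᵢ² = 0.26² + 0.23² + 0.20² + 0.31² = 0.0676 + 0.0529 + 0.0400 + 0.0961 = 0.2566
B_Linc = 1 / 0.2566 = 3.8971
Σp_Songᵢ² = 0.09² + 0.12² + 0.49² + 0.30² = 0.0081 + 0.0144 + 0.2401 + 0.0900 = 0.3526
B_Song = 1 / 0.3526 = 2.8361
Highest B → broadest niche (most generalist): Lincoln's Sparrow (B = 3.90).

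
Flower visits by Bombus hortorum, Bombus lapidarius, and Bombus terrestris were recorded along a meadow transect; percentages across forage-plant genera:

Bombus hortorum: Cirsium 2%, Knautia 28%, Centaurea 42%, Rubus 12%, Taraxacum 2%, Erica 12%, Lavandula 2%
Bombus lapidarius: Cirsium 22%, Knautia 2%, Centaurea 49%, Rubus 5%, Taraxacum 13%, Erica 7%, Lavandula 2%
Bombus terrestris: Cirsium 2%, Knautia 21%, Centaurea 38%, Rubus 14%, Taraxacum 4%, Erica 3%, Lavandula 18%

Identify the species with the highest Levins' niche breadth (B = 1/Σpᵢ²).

Bombus terrestris

Convert percentages to proportions (divide by 100).
Σp_hortᵢ² = 0.02² + 0.28² + 0.42² + 0.12² + 0.02² + 0.12² + 0.02² = 0.0004 + 0.0784 + 0.1764 + 0.0144 + 0.0004 + 0.0144 + 0.0004 = 0.2848
B_hort = 1 / 0.2848 = 3.5112
Σp_lapiᵢ² = 0.22² + 0.02² + 0.49² + 0.05² + 0.13² + 0.07² + 0.02² = 0.0484 + 0.0004 + 0.2401 + 0.0025 + 0.0169 + 0.0049 + 0.0004 = 0.3136
B_lapi = 1 / 0.3136 = 3.1888
Σp_terrᵢ² = 0.02² + 0.21² + 0.38² + 0.14² + 0.04² + 0.03² + 0.18² = 0.0004 + 0.0441 + 0.1444 + 0.0196 + 0.0016 + 0.0009 + 0.0324 = 0.2434
B_terr = 1 / 0.2434 = 4.1085
Highest B → broadest niche (most generalist): Bombus terrestris (B = 4.11).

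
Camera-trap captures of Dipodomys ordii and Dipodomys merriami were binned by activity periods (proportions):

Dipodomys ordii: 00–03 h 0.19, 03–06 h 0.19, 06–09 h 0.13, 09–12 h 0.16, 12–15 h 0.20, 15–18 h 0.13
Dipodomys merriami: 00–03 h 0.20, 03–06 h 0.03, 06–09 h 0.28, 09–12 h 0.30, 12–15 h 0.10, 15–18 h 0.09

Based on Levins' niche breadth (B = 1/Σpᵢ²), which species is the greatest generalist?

Dipodomys ordii

Σp_ordiᵢ² = 0.19² + 0.19² + 0.13² + 0.16² + 0.20² + 0.13² = 0.0361 + 0.0361 + 0.0169 + 0.0256 + 0.0400 + 0.0169 = 0.1716
B_ordi = 1 / 0.1716 = 5.8275
Σp_merrᵢ² = 0.20² + 0.03² + 0.28² + 0.30² + 0.10² + 0.09² = 0.0400 + 0.0009 + 0.0784 + 0.0900 + 0.0100 + 0.0081 = 0.2274
B_merr = 1 / 0.2274 = 4.3975
Highest B → broadest niche (most generalist): Dipodomys ordii (B = 5.83).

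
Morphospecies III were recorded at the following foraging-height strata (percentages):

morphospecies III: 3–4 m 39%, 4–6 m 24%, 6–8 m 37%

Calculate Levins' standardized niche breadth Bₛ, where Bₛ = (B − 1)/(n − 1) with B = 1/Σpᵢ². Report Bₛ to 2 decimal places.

0.94

Convert percentages to proportions (divide by 100).
Σpᵢ² = 0.39² + 0.24² + 0.37² = 0.1521 + 0.0576 + 0.1369 = 0.3466
B = 1 / 0.3466 = 2.8852
Bₛ = (B − 1)/(n − 1) = (2.8852 − 1)/(3 − 1) = 1.8852/2 = 0.9426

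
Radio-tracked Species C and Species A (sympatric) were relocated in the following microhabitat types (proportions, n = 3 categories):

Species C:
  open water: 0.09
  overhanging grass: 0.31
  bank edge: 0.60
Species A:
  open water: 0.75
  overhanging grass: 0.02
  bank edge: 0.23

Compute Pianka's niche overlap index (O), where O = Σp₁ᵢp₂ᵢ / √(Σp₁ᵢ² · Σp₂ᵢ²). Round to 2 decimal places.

Σ p₁ᵢp₂ᵢ = 0.0675 + 0.0062 + 0.1380 = 0.2117
Σp_1ᵢ² = 0.09² + 0.31² + 0.60² = 0.0081 + 0.0961 + 0.3600 = 0.4642
Σp_2ᵢ² = 0.75² + 0.02² + 0.23² = 0.5625 + 0.0004 + 0.0529 = 0.6158
O = 0.2117 / √(0.4642 × 0.6158) = 0.2117 / 0.53465 = 0.3960

0.40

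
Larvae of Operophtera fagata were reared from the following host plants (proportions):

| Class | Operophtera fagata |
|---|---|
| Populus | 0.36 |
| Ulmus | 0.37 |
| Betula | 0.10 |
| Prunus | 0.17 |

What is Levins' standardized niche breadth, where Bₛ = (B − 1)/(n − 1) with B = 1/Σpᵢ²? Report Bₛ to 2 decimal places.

0.76

Σpᵢ² = 0.36² + 0.37² + 0.10² + 0.17² = 0.1296 + 0.1369 + 0.0100 + 0.0289 = 0.3054
B = 1 / 0.3054 = 3.2744
Bₛ = (B − 1)/(n − 1) = (3.2744 − 1)/(4 − 1) = 2.2744/3 = 0.7581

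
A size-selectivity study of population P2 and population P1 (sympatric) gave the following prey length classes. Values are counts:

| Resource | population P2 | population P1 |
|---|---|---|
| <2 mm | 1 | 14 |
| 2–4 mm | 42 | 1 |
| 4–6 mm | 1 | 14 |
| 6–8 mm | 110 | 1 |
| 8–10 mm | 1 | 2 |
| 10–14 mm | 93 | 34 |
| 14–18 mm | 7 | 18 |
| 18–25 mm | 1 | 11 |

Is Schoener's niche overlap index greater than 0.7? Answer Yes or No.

Proportions for population P2 (n=256): 1/256=0.0039, 42/256=0.1641, 1/256=0.0039, 110/256=0.4297, 1/256=0.0039, 93/256=0.3633, 7/256=0.0273, 1/256=0.0039
Proportions for population P1 (n=95): 14/95=0.1474, 1/95=0.0105, 14/95=0.1474, 1/95=0.0105, 2/95=0.0211, 34/95=0.3579, 18/95=0.1895, 11/95=0.1158
Σ|p₁ᵢ − p₂ᵢ| = 0.1435 + 0.1536 + 0.1435 + 0.4192 + 0.0172 + 0.0054 + 0.1622 + 0.1119 = 1.1565
D = 1 − ½ × 1.1565 = 1 − 0.57825 = 0.42175
D = 0.42175 < 0.7 → No.

No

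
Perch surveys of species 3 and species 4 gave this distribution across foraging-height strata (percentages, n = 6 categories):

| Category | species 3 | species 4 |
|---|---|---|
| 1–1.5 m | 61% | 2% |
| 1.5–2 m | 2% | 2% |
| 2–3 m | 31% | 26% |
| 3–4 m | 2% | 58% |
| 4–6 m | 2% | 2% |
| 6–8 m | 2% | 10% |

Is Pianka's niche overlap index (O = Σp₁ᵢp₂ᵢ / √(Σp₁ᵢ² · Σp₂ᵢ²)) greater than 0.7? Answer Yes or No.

Convert percentages to proportions (divide by 100).
Σ p₁ᵢp₂ᵢ = 0.0122 + 0.0004 + 0.0806 + 0.0116 + 0.0004 + 0.0020 = 0.1072
Σp_1ᵢ² = 0.61² + 0.02² + 0.31² + 0.02² + 0.02² + 0.02² = 0.3721 + 0.0004 + 0.0961 + 0.0004 + 0.0004 + 0.0004 = 0.4698
Σp_2ᵢ² = 0.02² + 0.02² + 0.26² + 0.58² + 0.02² + 0.10² = 0.0004 + 0.0004 + 0.0676 + 0.3364 + 0.0004 + 0.0100 = 0.4152
O = 0.1072 / √(0.4698 × 0.4152) = 0.1072 / 0.44166 = 0.2427
O = 0.2427 < 0.7 → No.

No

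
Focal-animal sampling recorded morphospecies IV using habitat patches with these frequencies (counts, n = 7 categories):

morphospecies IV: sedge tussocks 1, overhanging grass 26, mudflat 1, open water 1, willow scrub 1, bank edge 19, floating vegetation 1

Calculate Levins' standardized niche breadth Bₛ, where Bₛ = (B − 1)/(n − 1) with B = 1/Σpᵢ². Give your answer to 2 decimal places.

Proportions for morphospecies IV (n=50): 1/50=0.0200, 26/50=0.5200, 1/50=0.0200, 1/50=0.0200, 1/50=0.0200, 19/50=0.3800, 1/50=0.0200
Σpᵢ² = 0.0200² + 0.5200² + 0.0200² + 0.0200² + 0.0200² + 0.3800² + 0.0200² = 0.000400 + 0.270400 + 0.000400 + 0.000400 + 0.000400 + 0.144400 + 0.000400 = 0.416800
B = 1 / 0.416800 = 2.3992
Bₛ = (B − 1)/(n − 1) = (2.3992 − 1)/(7 − 1) = 1.3992/6 = 0.2332

0.23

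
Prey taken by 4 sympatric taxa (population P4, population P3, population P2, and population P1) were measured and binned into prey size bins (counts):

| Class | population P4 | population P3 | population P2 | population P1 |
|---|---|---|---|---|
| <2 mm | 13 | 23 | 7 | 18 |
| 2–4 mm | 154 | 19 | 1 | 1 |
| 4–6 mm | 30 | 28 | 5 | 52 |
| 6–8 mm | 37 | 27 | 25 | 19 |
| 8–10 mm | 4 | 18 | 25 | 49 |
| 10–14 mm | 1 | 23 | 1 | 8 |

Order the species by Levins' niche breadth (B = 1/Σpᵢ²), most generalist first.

population P3 > population P1 > population P2 > population P4

Proportions for population P4 (n=239): 13/239=0.0544, 154/239=0.6444, 30/239=0.1255, 37/239=0.1548, 4/239=0.0167, 1/239=0.0042
Proportions for population P3 (n=138): 23/138=0.1667, 19/138=0.1377, 28/138=0.2029, 27/138=0.1957, 18/138=0.1304, 23/138=0.1667
Proportions for population P2 (n=64): 7/64=0.1094, 1/64=0.0156, 5/64=0.0781, 25/64=0.3906, 25/64=0.3906, 1/64=0.0156
Proportions for population P1 (n=147): 18/147=0.1224, 1/147=0.0068, 52/147=0.3537, 19/147=0.1293, 49/147=0.3333, 8/147=0.0544
Σp_P4ᵢ² = 0.0544² + 0.6444² + 0.1255² + 0.1548² + 0.0167² + 0.0042² = 0.002959 + 0.415251 + 0.015750 + 0.023963 + 0.000279 + 0.000018 = 0.458220
B_P4 = 1 / 0.458220 = 2.1824
Σp_P3ᵢ² = 0.1667² + 0.1377² + 0.2029² + 0.1957² + 0.1304² + 0.1667² = 0.027789 + 0.018961 + 0.041168 + 0.038298 + 0.017004 + 0.027789 = 0.171009
B_P3 = 1 / 0.171009 = 5.8476
Σp_P2ᵢ² = 0.1094² + 0.0156² + 0.0781² + 0.3906² + 0.3906² + 0.0156² = 0.011968 + 0.000243 + 0.006100 + 0.152568 + 0.152568 + 0.000243 = 0.323690
B_P2 = 1 / 0.323690 = 3.0894
Σp_P1ᵢ² = 0.1224² + 0.0068² + 0.3537² + 0.1293² + 0.3333² + 0.0544² = 0.014982 + 0.000046 + 0.125104 + 0.016718 + 0.111089 + 0.002959 = 0.270898
B_P1 = 1 / 0.270898 = 3.6914
Ranking by B (broadest → narrowest): population P3 (5.85) > population P1 (3.69) > population P2 (3.09) > population P4 (2.18)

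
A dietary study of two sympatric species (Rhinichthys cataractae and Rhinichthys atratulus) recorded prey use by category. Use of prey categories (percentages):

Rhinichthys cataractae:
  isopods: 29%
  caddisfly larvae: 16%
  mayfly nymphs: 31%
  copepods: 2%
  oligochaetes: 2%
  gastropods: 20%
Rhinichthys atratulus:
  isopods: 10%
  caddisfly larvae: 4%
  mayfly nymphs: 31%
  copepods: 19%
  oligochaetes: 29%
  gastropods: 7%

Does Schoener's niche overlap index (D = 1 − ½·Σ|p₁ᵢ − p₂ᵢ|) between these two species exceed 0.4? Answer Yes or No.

Yes

Convert percentages to proportions (divide by 100).
Σ|p₁ᵢ − p₂ᵢ| = 0.19 + 0.12 + 0.00 + 0.17 + 0.27 + 0.13 = 0.88
D = 1 − ½ × 0.88 = 1 − 0.440 = 0.5600
D = 0.5600 > 0.4 → Yes.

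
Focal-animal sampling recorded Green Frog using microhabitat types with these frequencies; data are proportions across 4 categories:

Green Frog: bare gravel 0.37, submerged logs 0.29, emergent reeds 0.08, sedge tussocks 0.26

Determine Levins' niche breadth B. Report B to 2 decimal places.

Σpᵢ² = 0.37² + 0.29² + 0.08² + 0.26² = 0.1369 + 0.0841 + 0.0064 + 0.0676 = 0.2950
B = 1 / 0.2950 = 3.3898

3.39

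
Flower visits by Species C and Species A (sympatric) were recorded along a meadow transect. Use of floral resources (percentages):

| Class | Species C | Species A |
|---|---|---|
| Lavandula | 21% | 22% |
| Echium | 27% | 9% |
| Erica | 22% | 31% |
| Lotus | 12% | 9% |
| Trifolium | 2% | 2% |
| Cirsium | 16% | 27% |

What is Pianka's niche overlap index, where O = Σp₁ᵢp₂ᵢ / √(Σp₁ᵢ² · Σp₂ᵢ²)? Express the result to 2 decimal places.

0.88

Convert percentages to proportions (divide by 100).
Σ p₁ᵢp₂ᵢ = 0.0462 + 0.0243 + 0.0682 + 0.0108 + 0.0004 + 0.0432 = 0.1931
Σp_1ᵢ² = 0.21² + 0.27² + 0.22² + 0.12² + 0.02² + 0.16² = 0.0441 + 0.0729 + 0.0484 + 0.0144 + 0.0004 + 0.0256 = 0.2058
Σp_2ᵢ² = 0.22² + 0.09² + 0.31² + 0.09² + 0.02² + 0.27² = 0.0484 + 0.0081 + 0.0961 + 0.0081 + 0.0004 + 0.0729 = 0.2340
O = 0.1931 / √(0.2058 × 0.2340) = 0.1931 / 0.21945 = 0.8799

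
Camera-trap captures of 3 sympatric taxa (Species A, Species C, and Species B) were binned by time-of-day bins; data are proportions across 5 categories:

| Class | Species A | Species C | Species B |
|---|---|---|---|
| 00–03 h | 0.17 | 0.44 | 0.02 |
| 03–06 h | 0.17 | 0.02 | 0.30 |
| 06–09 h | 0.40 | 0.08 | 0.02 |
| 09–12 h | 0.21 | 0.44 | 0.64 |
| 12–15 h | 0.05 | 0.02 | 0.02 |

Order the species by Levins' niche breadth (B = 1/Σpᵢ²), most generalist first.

Species A > Species C > Species B

Σp_Aᵢ² = 0.17² + 0.17² + 0.40² + 0.21² + 0.05² = 0.0289 + 0.0289 + 0.1600 + 0.0441 + 0.0025 = 0.2644
B_A = 1 / 0.2644 = 3.7821
Σp_Cᵢ² = 0.44² + 0.02² + 0.08² + 0.44² + 0.02² = 0.1936 + 0.0004 + 0.0064 + 0.1936 + 0.0004 = 0.3944
B_C = 1 / 0.3944 = 2.5355
Σp_Bᵢ² = 0.02² + 0.30² + 0.02² + 0.64² + 0.02² = 0.0004 + 0.0900 + 0.0004 + 0.4096 + 0.0004 = 0.5008
B_B = 1 / 0.5008 = 1.9968
Ranking by B (broadest → narrowest): Species A (3.78) > Species C (2.54) > Species B (2.00)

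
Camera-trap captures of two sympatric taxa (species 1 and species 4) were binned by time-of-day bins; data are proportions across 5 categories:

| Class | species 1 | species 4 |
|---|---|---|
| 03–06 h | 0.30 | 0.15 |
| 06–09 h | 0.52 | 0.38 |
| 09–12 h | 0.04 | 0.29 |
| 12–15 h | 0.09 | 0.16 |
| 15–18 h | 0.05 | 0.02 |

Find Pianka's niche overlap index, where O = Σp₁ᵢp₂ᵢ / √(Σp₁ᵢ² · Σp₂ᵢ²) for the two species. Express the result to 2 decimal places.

0.84

Σ p₁ᵢp₂ᵢ = 0.0450 + 0.1976 + 0.0116 + 0.0144 + 0.0010 = 0.2696
Σp_1ᵢ² = 0.30² + 0.52² + 0.04² + 0.09² + 0.05² = 0.0900 + 0.2704 + 0.0016 + 0.0081 + 0.0025 = 0.3726
Σp_2ᵢ² = 0.15² + 0.38² + 0.29² + 0.16² + 0.02² = 0.0225 + 0.1444 + 0.0841 + 0.0256 + 0.0004 = 0.2770
O = 0.2696 / √(0.3726 × 0.2770) = 0.2696 / 0.32126 = 0.8392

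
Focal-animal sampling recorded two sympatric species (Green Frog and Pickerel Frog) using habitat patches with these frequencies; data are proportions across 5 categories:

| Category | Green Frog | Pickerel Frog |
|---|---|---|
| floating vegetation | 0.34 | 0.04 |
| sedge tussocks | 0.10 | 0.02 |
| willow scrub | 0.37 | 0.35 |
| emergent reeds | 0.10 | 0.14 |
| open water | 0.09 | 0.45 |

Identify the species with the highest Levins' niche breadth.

Green Frog

Σp_Greeᵢ² = 0.34² + 0.10² + 0.37² + 0.10² + 0.09² = 0.1156 + 0.0100 + 0.1369 + 0.0100 + 0.0081 = 0.2806
B_Gree = 1 / 0.2806 = 3.5638
Σp_Pickᵢ² = 0.04² + 0.02² + 0.35² + 0.14² + 0.45² = 0.0016 + 0.0004 + 0.1225 + 0.0196 + 0.2025 = 0.3466
B_Pick = 1 / 0.3466 = 2.8852
Highest B → broadest niche (most generalist): Green Frog (B = 3.56).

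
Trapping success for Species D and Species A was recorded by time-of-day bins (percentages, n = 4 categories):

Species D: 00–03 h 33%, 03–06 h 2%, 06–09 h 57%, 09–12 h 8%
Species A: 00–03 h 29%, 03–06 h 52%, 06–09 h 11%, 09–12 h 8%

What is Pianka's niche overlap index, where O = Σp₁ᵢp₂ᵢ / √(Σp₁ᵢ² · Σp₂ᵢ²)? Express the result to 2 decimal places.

Convert percentages to proportions (divide by 100).
Σ p₁ᵢp₂ᵢ = 0.0957 + 0.0104 + 0.0627 + 0.0064 = 0.1752
Σp_1ᵢ² = 0.33² + 0.02² + 0.57² + 0.08² = 0.1089 + 0.0004 + 0.3249 + 0.0064 = 0.4406
Σp_2ᵢ² = 0.29² + 0.52² + 0.11² + 0.08² = 0.0841 + 0.2704 + 0.0121 + 0.0064 = 0.3730
O = 0.1752 / √(0.4406 × 0.3730) = 0.1752 / 0.40539 = 0.4322

0.43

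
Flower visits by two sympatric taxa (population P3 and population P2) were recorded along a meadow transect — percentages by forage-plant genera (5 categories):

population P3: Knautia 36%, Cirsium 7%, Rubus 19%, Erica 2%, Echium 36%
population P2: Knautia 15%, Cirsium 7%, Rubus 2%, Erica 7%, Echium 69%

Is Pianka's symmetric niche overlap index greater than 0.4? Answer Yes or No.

Convert percentages to proportions (divide by 100).
Σ p₁ᵢp₂ᵢ = 0.0540 + 0.0049 + 0.0038 + 0.0014 + 0.2484 = 0.3125
Σp_1ᵢ² = 0.36² + 0.07² + 0.19² + 0.02² + 0.36² = 0.1296 + 0.0049 + 0.0361 + 0.0004 + 0.1296 = 0.3006
Σp_2ᵢ² = 0.15² + 0.07² + 0.02² + 0.07² + 0.69² = 0.0225 + 0.0049 + 0.0004 + 0.0049 + 0.4761 = 0.5088
O = 0.3125 / √(0.3006 × 0.5088) = 0.3125 / 0.39108 = 0.7991
O = 0.7991 > 0.4 → Yes.

Yes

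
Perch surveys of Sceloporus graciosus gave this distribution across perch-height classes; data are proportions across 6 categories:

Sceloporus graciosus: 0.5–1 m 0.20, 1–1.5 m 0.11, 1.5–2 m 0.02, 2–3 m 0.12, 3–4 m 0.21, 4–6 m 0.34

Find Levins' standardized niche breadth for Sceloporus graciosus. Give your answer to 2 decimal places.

0.68

Σpᵢ² = 0.20² + 0.11² + 0.02² + 0.12² + 0.21² + 0.34² = 0.0400 + 0.0121 + 0.0004 + 0.0144 + 0.0441 + 0.1156 = 0.2266
B = 1 / 0.2266 = 4.4131
Bₛ = (B − 1)/(n − 1) = (4.4131 − 1)/(6 − 1) = 3.4131/5 = 0.6826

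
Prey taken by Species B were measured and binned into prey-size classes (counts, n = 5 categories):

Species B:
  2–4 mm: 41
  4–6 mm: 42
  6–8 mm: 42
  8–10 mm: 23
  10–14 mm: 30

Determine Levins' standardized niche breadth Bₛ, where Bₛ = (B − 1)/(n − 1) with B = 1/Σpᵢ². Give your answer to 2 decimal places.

0.94

Proportions for Species B (n=178): 41/178=0.2303, 42/178=0.2360, 42/178=0.2360, 23/178=0.1292, 30/178=0.1685
Σpᵢ² = 0.2303² + 0.2360² + 0.2360² + 0.1292² + 0.1685² = 0.053038 + 0.055696 + 0.055696 + 0.016693 + 0.028392 = 0.209515
B = 1 / 0.209515 = 4.7729
Bₛ = (B − 1)/(n − 1) = (4.7729 − 1)/(5 − 1) = 3.7729/4 = 0.9432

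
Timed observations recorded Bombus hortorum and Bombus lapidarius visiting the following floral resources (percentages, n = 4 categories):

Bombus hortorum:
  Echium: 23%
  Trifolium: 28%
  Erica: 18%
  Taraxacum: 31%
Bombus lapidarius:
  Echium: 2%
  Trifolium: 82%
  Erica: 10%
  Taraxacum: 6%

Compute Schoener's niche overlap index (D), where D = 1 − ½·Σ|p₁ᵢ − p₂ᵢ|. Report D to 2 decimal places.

0.46

Convert percentages to proportions (divide by 100).
Σ|p₁ᵢ − p₂ᵢ| = 0.21 + 0.54 + 0.08 + 0.25 = 1.08
D = 1 − ½ × 1.08 = 1 − 0.540 = 0.4600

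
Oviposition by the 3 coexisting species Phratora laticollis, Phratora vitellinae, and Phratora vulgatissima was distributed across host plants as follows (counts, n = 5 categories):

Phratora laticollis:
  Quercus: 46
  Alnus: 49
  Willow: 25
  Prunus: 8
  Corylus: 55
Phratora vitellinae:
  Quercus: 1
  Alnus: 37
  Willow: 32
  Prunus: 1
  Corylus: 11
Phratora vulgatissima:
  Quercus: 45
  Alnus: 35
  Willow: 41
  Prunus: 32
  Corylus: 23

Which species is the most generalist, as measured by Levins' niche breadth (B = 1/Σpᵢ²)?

Proportions for Phratora laticollis (n=183): 46/183=0.2514, 49/183=0.2678, 25/183=0.1366, 8/183=0.0437, 55/183=0.3005
Proportions for Phratora vitellinae (n=82): 1/82=0.0122, 37/82=0.4512, 32/82=0.3902, 1/82=0.0122, 11/82=0.1341
Proportions for Phratora vulgatissima (n=176): 45/176=0.2557, 35/176=0.1989, 41/176=0.2330, 32/176=0.1818, 23/176=0.1307
Σp_latiᵢ² = 0.2514² + 0.2678² + 0.1366² + 0.0437² + 0.3005² = 0.063202 + 0.071717 + 0.018660 + 0.001910 + 0.090300 = 0.245789
B_lati = 1 / 0.245789 = 4.0685
Σp_viteᵢ² = 0.0122² + 0.4512² + 0.3902² + 0.0122² + 0.1341² = 0.000149 + 0.203581 + 0.152256 + 0.000149 + 0.017983 = 0.374118
B_vite = 1 / 0.374118 = 2.6730
Σp_vulgᵢ² = 0.2557² + 0.1989² + 0.2330² + 0.1818² + 0.1307² = 0.065382 + 0.039561 + 0.054289 + 0.033051 + 0.017082 = 0.209365
B_vulg = 1 / 0.209365 = 4.7763
Highest B → broadest niche (most generalist): Phratora vulgatissima (B = 4.78).

Phratora vulgatissima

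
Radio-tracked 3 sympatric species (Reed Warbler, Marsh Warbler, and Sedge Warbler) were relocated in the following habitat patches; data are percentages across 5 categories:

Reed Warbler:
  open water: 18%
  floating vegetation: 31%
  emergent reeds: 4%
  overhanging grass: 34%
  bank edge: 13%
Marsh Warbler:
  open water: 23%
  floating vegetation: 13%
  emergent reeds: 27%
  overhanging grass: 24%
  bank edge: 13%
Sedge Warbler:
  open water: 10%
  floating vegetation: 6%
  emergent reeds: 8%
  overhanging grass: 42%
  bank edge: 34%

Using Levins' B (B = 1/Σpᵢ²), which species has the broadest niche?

Marsh Warbler

Convert percentages to proportions (divide by 100).
Σp_Reedᵢ² = 0.18² + 0.31² + 0.04² + 0.34² + 0.13² = 0.0324 + 0.0961 + 0.0016 + 0.1156 + 0.0169 = 0.2626
B_Reed = 1 / 0.2626 = 3.8081
Σp_Marsᵢ² = 0.23² + 0.13² + 0.27² + 0.24² + 0.13² = 0.0529 + 0.0169 + 0.0729 + 0.0576 + 0.0169 = 0.2172
B_Mars = 1 / 0.2172 = 4.6041
Σp_Sedgᵢ² = 0.10² + 0.06² + 0.08² + 0.42² + 0.34² = 0.0100 + 0.0036 + 0.0064 + 0.1764 + 0.1156 = 0.3120
B_Sedg = 1 / 0.3120 = 3.2051
Highest B → broadest niche (most generalist): Marsh Warbler (B = 4.60).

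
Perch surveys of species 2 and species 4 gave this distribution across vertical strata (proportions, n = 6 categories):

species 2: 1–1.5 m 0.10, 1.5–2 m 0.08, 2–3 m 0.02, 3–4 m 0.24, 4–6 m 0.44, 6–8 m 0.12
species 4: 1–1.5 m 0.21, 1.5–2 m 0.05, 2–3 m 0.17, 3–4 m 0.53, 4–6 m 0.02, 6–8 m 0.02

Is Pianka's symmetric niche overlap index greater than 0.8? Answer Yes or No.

Σ p₁ᵢp₂ᵢ = 0.0210 + 0.0040 + 0.0034 + 0.1272 + 0.0088 + 0.0024 = 0.1668
Σp_1ᵢ² = 0.10² + 0.08² + 0.02² + 0.24² + 0.44² + 0.12² = 0.0100 + 0.0064 + 0.0004 + 0.0576 + 0.1936 + 0.0144 = 0.2824
Σp_2ᵢ² = 0.21² + 0.05² + 0.17² + 0.53² + 0.02² + 0.02² = 0.0441 + 0.0025 + 0.0289 + 0.2809 + 0.0004 + 0.0004 = 0.3572
O = 0.1668 / √(0.2824 × 0.3572) = 0.1668 / 0.31761 = 0.5252
O = 0.5252 < 0.8 → No.

No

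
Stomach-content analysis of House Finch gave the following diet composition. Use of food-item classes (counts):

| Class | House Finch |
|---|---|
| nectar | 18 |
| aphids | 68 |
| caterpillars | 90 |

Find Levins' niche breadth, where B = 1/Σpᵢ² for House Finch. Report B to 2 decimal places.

Proportions for House Finch (n=176): 18/176=0.1023, 68/176=0.3864, 90/176=0.5114
Σpᵢ² = 0.1023² + 0.3864² + 0.5114² = 0.010465 + 0.149305 + 0.261530 = 0.421300
B = 1 / 0.421300 = 2.3736

2.37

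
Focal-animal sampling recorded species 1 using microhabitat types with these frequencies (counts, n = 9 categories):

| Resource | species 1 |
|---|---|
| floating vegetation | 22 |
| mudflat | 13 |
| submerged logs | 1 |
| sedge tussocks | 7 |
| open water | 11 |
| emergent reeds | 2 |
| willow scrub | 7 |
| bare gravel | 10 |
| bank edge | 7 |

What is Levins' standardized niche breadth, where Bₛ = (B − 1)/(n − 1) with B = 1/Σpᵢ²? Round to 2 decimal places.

0.65

Proportions for species 1 (n=80): 22/80=0.2750, 13/80=0.1625, 1/80=0.0125, 7/80=0.0875, 11/80=0.1375, 2/80=0.0250, 7/80=0.0875, 10/80=0.1250, 7/80=0.0875
Σpᵢ² = 0.2750² + 0.1625² + 0.0125² + 0.0875² + 0.1375² + 0.0250² + 0.0875² + 0.1250² + 0.0875² = 0.075625 + 0.026406 + 0.000156 + 0.007656 + 0.018906 + 0.000625 + 0.007656 + 0.015625 + 0.007656 = 0.160311
B = 1 / 0.160311 = 6.2379
Bₛ = (B − 1)/(n − 1) = (6.2379 − 1)/(9 − 1) = 5.2379/8 = 0.6547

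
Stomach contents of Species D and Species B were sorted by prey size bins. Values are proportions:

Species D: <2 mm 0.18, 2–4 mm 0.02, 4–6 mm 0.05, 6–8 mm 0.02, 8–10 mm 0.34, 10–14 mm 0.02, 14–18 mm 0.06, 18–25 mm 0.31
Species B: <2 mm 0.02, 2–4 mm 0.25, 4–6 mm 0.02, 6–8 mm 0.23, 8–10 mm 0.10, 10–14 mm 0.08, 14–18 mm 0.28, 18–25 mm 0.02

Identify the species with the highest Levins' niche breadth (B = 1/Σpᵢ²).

Species B

Σp_Dᵢ² = 0.18² + 0.02² + 0.05² + 0.02² + 0.34² + 0.02² + 0.06² + 0.31² = 0.0324 + 0.0004 + 0.0025 + 0.0004 + 0.1156 + 0.0004 + 0.0036 + 0.0961 = 0.2514
B_D = 1 / 0.2514 = 3.9777
Σp_Bᵢ² = 0.02² + 0.25² + 0.02² + 0.23² + 0.10² + 0.08² + 0.28² + 0.02² = 0.0004 + 0.0625 + 0.0004 + 0.0529 + 0.0100 + 0.0064 + 0.0784 + 0.0004 = 0.2114
B_B = 1 / 0.2114 = 4.7304
Highest B → broadest niche (most generalist): Species B (B = 4.73).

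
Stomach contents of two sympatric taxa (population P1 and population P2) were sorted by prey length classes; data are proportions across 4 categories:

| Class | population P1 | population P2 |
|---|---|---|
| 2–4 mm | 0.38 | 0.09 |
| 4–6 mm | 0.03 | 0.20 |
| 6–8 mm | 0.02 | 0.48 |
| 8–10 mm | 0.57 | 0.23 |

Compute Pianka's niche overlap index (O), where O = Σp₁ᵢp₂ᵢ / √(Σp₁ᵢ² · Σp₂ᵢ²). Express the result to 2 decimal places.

Σ p₁ᵢp₂ᵢ = 0.0342 + 0.0060 + 0.0096 + 0.1311 = 0.1809
Σp_1ᵢ² = 0.38² + 0.03² + 0.02² + 0.57² = 0.1444 + 0.0009 + 0.0004 + 0.3249 = 0.4706
Σp_2ᵢ² = 0.09² + 0.20² + 0.48² + 0.23² = 0.0081 + 0.0400 + 0.2304 + 0.0529 = 0.3314
O = 0.1809 / √(0.4706 × 0.3314) = 0.1809 / 0.39491 = 0.4581

0.46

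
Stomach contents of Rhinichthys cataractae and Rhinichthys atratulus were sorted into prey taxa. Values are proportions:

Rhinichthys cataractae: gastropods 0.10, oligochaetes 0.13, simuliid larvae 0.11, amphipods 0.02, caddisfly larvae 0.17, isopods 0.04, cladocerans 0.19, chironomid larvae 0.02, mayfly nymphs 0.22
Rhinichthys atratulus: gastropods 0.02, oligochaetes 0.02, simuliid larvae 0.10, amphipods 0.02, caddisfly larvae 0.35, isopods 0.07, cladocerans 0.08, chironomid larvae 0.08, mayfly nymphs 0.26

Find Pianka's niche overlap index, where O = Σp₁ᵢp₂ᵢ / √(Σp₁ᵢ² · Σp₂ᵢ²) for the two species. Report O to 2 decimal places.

0.83

Σ p₁ᵢp₂ᵢ = 0.0020 + 0.0026 + 0.0110 + 0.0004 + 0.0595 + 0.0028 + 0.0152 + 0.0016 + 0.0572 = 0.1523
Σp_1ᵢ² = 0.10² + 0.13² + 0.11² + 0.02² + 0.17² + 0.04² + 0.19² + 0.02² + 0.22² = 0.0100 + 0.0169 + 0.0121 + 0.0004 + 0.0289 + 0.0016 + 0.0361 + 0.0004 + 0.0484 = 0.1548
Σp_2ᵢ² = 0.02² + 0.02² + 0.10² + 0.02² + 0.35² + 0.07² + 0.08² + 0.08² + 0.26² = 0.0004 + 0.0004 + 0.0100 + 0.0004 + 0.1225 + 0.0049 + 0.0064 + 0.0064 + 0.0676 = 0.2190
O = 0.1523 / √(0.1548 × 0.2190) = 0.1523 / 0.18412 = 0.8272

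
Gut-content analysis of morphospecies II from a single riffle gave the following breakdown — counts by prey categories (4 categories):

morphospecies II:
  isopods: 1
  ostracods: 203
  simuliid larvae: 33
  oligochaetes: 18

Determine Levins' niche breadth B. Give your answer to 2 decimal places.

1.53

Proportions for morphospecies II (n=255): 1/255=0.0039, 203/255=0.7961, 33/255=0.1294, 18/255=0.0706
Σpᵢ² = 0.0039² + 0.7961² + 0.1294² + 0.0706² = 0.000015 + 0.633775 + 0.016744 + 0.004984 = 0.655518
B = 1 / 0.655518 = 1.5255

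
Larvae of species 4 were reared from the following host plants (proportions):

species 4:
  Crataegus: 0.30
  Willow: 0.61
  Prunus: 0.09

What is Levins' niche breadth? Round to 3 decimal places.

2.127

Σpᵢ² = 0.30² + 0.61² + 0.09² = 0.0900 + 0.3721 + 0.0081 = 0.4702
B = 1 / 0.4702 = 2.12675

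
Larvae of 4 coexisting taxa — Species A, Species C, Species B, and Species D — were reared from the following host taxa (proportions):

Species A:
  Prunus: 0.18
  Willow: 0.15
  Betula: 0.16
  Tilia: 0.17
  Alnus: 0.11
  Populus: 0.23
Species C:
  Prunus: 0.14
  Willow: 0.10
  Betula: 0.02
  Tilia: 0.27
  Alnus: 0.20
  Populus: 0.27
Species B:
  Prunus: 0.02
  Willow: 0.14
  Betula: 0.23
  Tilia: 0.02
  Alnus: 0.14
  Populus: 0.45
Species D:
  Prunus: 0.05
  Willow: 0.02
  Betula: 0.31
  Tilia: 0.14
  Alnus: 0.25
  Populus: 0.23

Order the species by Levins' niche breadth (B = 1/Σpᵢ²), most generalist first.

Species A > Species C > Species D > Species B

Σp_Aᵢ² = 0.18² + 0.15² + 0.16² + 0.17² + 0.11² + 0.23² = 0.0324 + 0.0225 + 0.0256 + 0.0289 + 0.0121 + 0.0529 = 0.1744
B_A = 1 / 0.1744 = 5.7339
Σp_Cᵢ² = 0.14² + 0.10² + 0.02² + 0.27² + 0.20² + 0.27² = 0.0196 + 0.0100 + 0.0004 + 0.0729 + 0.0400 + 0.0729 = 0.2158
B_C = 1 / 0.2158 = 4.6339
Σp_Bᵢ² = 0.02² + 0.14² + 0.23² + 0.02² + 0.14² + 0.45² = 0.0004 + 0.0196 + 0.0529 + 0.0004 + 0.0196 + 0.2025 = 0.2954
B_B = 1 / 0.2954 = 3.3852
Σp_Dᵢ² = 0.05² + 0.02² + 0.31² + 0.14² + 0.25² + 0.23² = 0.0025 + 0.0004 + 0.0961 + 0.0196 + 0.0625 + 0.0529 = 0.2340
B_D = 1 / 0.2340 = 4.2735
Ranking by B (broadest → narrowest): Species A (5.73) > Species C (4.63) > Species D (4.27) > Species B (3.39)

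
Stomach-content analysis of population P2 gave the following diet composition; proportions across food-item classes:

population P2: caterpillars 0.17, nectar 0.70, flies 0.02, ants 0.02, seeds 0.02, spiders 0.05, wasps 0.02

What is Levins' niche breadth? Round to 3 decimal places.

Σpᵢ² = 0.17² + 0.70² + 0.02² + 0.02² + 0.02² + 0.05² + 0.02² = 0.0289 + 0.4900 + 0.0004 + 0.0004 + 0.0004 + 0.0025 + 0.0004 = 0.5230
B = 1 / 0.5230 = 1.91205

1.912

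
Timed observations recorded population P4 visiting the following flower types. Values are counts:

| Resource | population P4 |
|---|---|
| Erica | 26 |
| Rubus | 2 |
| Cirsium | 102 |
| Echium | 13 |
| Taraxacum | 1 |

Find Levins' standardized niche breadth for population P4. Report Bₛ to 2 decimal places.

Proportions for population P4 (n=144): 26/144=0.1806, 2/144=0.0139, 102/144=0.7083, 13/144=0.0903, 1/144=0.0069
Σpᵢ² = 0.1806² + 0.0139² + 0.7083² + 0.0903² + 0.0069² = 0.032616 + 0.000193 + 0.501689 + 0.008154 + 0.000048 = 0.542700
B = 1 / 0.542700 = 1.8426
Bₛ = (B − 1)/(n − 1) = (1.8426 − 1)/(5 − 1) = 0.8426/4 = 0.2107

0.21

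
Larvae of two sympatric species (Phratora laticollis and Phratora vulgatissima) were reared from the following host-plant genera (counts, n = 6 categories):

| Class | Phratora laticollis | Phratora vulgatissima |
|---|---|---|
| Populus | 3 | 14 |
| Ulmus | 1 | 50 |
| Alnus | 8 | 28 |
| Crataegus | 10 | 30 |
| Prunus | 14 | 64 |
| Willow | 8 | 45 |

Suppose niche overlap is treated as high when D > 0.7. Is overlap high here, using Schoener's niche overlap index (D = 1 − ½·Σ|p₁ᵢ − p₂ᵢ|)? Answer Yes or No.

Yes

Proportions for Phratora laticollis (n=44): 3/44=0.0682, 1/44=0.0227, 8/44=0.1818, 10/44=0.2273, 14/44=0.3182, 8/44=0.1818
Proportions for Phratora vulgatissima (n=231): 14/231=0.0606, 50/231=0.2165, 28/231=0.1212, 30/231=0.1299, 64/231=0.2771, 45/231=0.1948
Σ|p₁ᵢ − p₂ᵢ| = 0.0076 + 0.1938 + 0.0606 + 0.0974 + 0.0411 + 0.0130 = 0.4135
D = 1 − ½ × 0.4135 = 1 − 0.20675 = 0.79325
D = 0.79325 > 0.7 → Yes.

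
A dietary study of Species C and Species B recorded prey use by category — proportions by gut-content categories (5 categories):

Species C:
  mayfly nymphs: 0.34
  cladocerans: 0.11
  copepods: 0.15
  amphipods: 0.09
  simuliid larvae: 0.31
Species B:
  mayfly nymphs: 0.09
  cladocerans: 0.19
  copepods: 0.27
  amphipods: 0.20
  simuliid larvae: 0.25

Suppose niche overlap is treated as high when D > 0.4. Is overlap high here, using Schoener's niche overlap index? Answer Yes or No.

Yes

Σ|p₁ᵢ − p₂ᵢ| = 0.25 + 0.08 + 0.12 + 0.11 + 0.06 = 0.62
D = 1 − ½ × 0.62 = 1 − 0.310 = 0.6900
D = 0.6900 > 0.4 → Yes.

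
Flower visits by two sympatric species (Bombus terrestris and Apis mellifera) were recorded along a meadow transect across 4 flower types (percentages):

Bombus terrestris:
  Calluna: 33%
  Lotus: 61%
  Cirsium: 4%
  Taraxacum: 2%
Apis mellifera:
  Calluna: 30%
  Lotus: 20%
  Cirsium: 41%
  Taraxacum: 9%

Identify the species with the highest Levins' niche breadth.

Apis mellifera

Convert percentages to proportions (divide by 100).
Σp_terrᵢ² = 0.33² + 0.61² + 0.04² + 0.02² = 0.1089 + 0.3721 + 0.0016 + 0.0004 = 0.4830
B_terr = 1 / 0.4830 = 2.0704
Σp_mellᵢ² = 0.30² + 0.20² + 0.41² + 0.09² = 0.0900 + 0.0400 + 0.1681 + 0.0081 = 0.3062
B_mell = 1 / 0.3062 = 3.2658
Highest B → broadest niche (most generalist): Apis mellifera (B = 3.27).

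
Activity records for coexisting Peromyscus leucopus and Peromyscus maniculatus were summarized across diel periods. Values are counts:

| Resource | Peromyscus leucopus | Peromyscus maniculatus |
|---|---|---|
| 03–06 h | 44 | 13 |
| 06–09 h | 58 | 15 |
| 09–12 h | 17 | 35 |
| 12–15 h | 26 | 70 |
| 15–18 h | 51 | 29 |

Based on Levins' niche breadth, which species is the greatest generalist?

Proportions for Peromyscus leucopus (n=196): 44/196=0.2245, 58/196=0.2959, 17/196=0.0867, 26/196=0.1327, 51/196=0.2602
Proportions for Peromyscus maniculatus (n=162): 13/162=0.0802, 15/162=0.0926, 35/162=0.2160, 70/162=0.4321, 29/162=0.1790
Σp_leucᵢ² = 0.2245² + 0.2959² + 0.0867² + 0.1327² + 0.2602² = 0.050400 + 0.087557 + 0.007517 + 0.017609 + 0.067704 = 0.230787
B_leuc = 1 / 0.230787 = 4.3330
Σp_maniᵢ² = 0.0802² + 0.0926² + 0.2160² + 0.4321² + 0.1790² = 0.006432 + 0.008575 + 0.046656 + 0.186710 + 0.032041 = 0.280414
B_mani = 1 / 0.280414 = 3.5662
Highest B → broadest niche (most generalist): Peromyscus leucopus (B = 4.33).

Peromyscus leucopus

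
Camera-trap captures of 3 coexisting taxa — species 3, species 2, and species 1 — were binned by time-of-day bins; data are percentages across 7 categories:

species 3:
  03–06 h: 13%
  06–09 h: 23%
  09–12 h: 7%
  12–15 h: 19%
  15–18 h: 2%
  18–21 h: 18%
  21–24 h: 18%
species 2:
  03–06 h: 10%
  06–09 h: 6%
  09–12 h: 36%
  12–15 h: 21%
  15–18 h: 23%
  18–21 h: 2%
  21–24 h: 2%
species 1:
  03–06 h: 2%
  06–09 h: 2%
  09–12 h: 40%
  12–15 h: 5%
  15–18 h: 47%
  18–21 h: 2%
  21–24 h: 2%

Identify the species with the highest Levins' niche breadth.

Convert percentages to proportions (divide by 100).
Σp_3ᵢ² = 0.13² + 0.23² + 0.07² + 0.19² + 0.02² + 0.18² + 0.18² = 0.0169 + 0.0529 + 0.0049 + 0.0361 + 0.0004 + 0.0324 + 0.0324 = 0.1760
B_3 = 1 / 0.1760 = 5.6818
Σp_2ᵢ² = 0.10² + 0.06² + 0.36² + 0.21² + 0.23² + 0.02² + 0.02² = 0.0100 + 0.0036 + 0.1296 + 0.0441 + 0.0529 + 0.0004 + 0.0004 = 0.2410
B_2 = 1 / 0.2410 = 4.1494
Σp_1ᵢ² = 0.02² + 0.02² + 0.40² + 0.05² + 0.47² + 0.02² + 0.02² = 0.0004 + 0.0004 + 0.1600 + 0.0025 + 0.2209 + 0.0004 + 0.0004 = 0.3850
B_1 = 1 / 0.3850 = 2.5974
Highest B → broadest niche (most generalist): species 3 (B = 5.68).

species 3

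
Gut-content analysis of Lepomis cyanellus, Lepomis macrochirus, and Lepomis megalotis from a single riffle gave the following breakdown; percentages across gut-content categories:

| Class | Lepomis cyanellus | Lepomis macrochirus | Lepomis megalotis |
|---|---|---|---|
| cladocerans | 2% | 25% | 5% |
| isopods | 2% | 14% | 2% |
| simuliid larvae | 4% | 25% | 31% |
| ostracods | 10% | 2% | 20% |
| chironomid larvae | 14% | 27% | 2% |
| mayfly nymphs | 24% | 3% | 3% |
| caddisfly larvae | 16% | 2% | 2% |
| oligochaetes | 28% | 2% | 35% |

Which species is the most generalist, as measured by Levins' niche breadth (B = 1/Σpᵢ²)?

Convert percentages to proportions (divide by 100).
Σp_cyanᵢ² = 0.02² + 0.02² + 0.04² + 0.10² + 0.14² + 0.24² + 0.16² + 0.28² = 0.0004 + 0.0004 + 0.0016 + 0.0100 + 0.0196 + 0.0576 + 0.0256 + 0.0784 = 0.1936
B_cyan = 1 / 0.1936 = 5.1653
Σp_macrᵢ² = 0.25² + 0.14² + 0.25² + 0.02² + 0.27² + 0.03² + 0.02² + 0.02² = 0.0625 + 0.0196 + 0.0625 + 0.0004 + 0.0729 + 0.0009 + 0.0004 + 0.0004 = 0.2196
B_macr = 1 / 0.2196 = 4.5537
Σp_megaᵢ² = 0.05² + 0.02² + 0.31² + 0.20² + 0.02² + 0.03² + 0.02² + 0.35² = 0.0025 + 0.0004 + 0.0961 + 0.0400 + 0.0004 + 0.0009 + 0.0004 + 0.1225 = 0.2632
B_mega = 1 / 0.2632 = 3.7994
Highest B → broadest niche (most generalist): Lepomis cyanellus (B = 5.17).

Lepomis cyanellus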